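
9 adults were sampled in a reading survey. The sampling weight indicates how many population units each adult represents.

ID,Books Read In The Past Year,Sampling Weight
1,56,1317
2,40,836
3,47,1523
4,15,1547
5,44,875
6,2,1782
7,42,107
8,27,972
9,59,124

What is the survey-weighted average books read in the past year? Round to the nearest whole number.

31

Weighted sum = 56×1317 + 40×836 + 47×1523 + 15×1547 + 44×875 + 2×1782 + 42×107 + 27×972 + 59×124
  = 73752 + 33440 + 71581 + 23205 + 38500 + 3564 + 4494 + 26244 + 7316 = 282096
Sum of weights = 1317 + 836 + 1523 + 1547 + 875 + 1782 + 107 + 972 + 124 = 9083
Weighted mean = 282096 / 9083 = 31.05758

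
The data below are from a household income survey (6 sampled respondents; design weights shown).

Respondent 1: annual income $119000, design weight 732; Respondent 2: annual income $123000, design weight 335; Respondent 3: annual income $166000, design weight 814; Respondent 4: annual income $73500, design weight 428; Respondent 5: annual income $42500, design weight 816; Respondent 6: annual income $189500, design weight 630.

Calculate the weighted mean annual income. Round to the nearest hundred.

Weighted sum = 119000×732 + 123000×335 + 166000×814 + 73500×428 + 42500×816 + 189500×630
  = 448960000
Sum of weights = 732 + 335 + 814 + 428 + 816 + 630 = 3755
Weighted mean = 448960000 / 3755 = 119563.25

119600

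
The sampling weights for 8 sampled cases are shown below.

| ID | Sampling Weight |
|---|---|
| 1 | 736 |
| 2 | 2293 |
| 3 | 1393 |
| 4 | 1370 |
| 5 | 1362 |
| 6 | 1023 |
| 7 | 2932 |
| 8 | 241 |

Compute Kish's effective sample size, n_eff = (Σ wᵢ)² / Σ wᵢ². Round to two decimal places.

6.08

Σ wᵢ = 11350
Σ wᵢ² = 541696 + 5257849 + 1940449 + 1876900 + 1855044 + 1046529 + 8596624 + 58081 = 21173172
n_eff = 11350² / 21173172 = 128822500 / 21173172 = 6.0842324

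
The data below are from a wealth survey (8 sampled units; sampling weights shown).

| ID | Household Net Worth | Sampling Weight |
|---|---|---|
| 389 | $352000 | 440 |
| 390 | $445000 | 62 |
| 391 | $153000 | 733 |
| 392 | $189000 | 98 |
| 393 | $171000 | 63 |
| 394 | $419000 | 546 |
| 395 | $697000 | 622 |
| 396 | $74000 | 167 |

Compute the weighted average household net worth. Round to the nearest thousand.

366000

Weighted sum = 352000×440 + 445000×62 + 153000×733 + 189000×98 + 171000×63 + 419000×546 + 697000×622 + 74000×167
  = 154880000 + 27590000 + 112149000 + 18522000 + 10773000 + 228774000 + 433534000 + 12358000 = 998580000
Sum of weights = 440 + 62 + 733 + 98 + 63 + 546 + 622 + 167 = 2731
Weighted mean = 998580000 / 2731 = 365646.28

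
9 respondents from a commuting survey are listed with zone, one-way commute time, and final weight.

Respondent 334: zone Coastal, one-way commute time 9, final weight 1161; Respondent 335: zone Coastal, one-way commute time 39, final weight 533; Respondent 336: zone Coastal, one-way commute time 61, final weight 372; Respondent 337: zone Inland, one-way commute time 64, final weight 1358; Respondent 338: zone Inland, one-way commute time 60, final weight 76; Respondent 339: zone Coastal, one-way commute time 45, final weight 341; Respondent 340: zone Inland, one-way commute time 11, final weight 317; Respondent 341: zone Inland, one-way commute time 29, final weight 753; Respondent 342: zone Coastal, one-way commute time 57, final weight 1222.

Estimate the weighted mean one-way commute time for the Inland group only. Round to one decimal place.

Inland rows: 337, 338, 340, 341
Weighted sum = 64×1358 + 60×76 + 11×317 + 29×753
  = 86912 + 4560 + 3487 + 21837 = 116796
Sum of weights = 1358 + 76 + 317 + 753 = 2504
Weighted mean = 116796 / 2504 = 46.64377

46.6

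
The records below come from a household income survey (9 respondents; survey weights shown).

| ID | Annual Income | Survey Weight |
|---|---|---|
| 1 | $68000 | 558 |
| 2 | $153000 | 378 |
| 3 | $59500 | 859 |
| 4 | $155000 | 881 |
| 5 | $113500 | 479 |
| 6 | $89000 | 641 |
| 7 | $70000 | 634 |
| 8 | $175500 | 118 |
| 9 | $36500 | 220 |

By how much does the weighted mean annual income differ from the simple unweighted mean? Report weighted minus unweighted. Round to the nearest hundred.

Unweighted sum = 920000
Unweighted mean = 920000 / 9 = 102222.22
Weighted sum = 68000×558 + 153000×378 + 59500×859 + 155000×881 + 113500×479 + 89000×641 + 70000×634 + 175500×118 + 36500×220
  = 37944000 + 57834000 + 51110500 + 136555000 + 54366500 + 57049000 + 44380000 + 20709000 + 8030000 = 467978000
Sum of weights = 558 + 378 + 859 + 881 + 479 + 641 + 634 + 118 + 220 = 4768
Weighted mean = 467978000 / 4768 = 98149.748
Difference (weighted minus unweighted) = -4072.4739

-4100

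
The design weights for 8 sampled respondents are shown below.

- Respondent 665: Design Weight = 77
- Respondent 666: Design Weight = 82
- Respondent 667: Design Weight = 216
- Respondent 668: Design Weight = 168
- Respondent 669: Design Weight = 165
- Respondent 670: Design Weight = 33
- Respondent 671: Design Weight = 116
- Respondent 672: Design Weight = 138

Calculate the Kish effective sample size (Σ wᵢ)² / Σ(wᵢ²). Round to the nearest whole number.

Σ wᵢ = 995
Σ wᵢ² = 5929 + 6724 + 46656 + 28224 + 27225 + 1089 + 13456 + 19044 = 148347
n_eff = 995² / 148347 = 990025 / 148347 = 6.673711

7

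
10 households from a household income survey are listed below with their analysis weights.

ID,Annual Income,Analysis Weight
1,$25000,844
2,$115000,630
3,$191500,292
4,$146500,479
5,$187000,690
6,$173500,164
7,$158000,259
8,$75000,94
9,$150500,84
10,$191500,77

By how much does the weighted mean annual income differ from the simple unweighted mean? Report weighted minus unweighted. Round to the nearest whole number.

Unweighted sum = 25000 + 115000 + 191500 + 146500 + 187000 + 173500 + 158000 + 75000 + 150500 + 191500 = 1413500
Unweighted mean = 1413500 / 10 = 141350
Weighted sum = 25000×844 + 115000×630 + 191500×292 + 146500×479 + 187000×690 + 173500×164 + 158000×259 + 75000×94 + 150500×84 + 191500×77
  = 21100000 + 72450000 + 55918000 + 70173500 + 129030000 + 28454000 + 40922000 + 7050000 + 12642000 + 14745500 = 452485000
Sum of weights = 3613
Weighted mean = 452485000 / 3613 = 125238.03
Difference (weighted minus unweighted) = -16111.971

-16112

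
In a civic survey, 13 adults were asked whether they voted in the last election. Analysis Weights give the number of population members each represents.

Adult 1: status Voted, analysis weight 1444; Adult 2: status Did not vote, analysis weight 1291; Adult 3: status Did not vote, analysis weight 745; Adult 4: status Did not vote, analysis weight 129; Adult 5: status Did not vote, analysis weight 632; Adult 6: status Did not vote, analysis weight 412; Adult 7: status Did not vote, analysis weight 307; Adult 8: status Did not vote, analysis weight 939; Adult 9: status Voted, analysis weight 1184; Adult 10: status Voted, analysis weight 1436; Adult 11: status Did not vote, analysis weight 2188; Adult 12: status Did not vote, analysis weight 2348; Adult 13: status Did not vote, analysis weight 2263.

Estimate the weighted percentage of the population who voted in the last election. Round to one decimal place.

Sum of weights for 'Voted' = 1444 + 1184 + 1436 = 4064
Total weight = 15318
Weighted proportion = 4064 / 15318 = 0.26530879 → 26.530879%

26.5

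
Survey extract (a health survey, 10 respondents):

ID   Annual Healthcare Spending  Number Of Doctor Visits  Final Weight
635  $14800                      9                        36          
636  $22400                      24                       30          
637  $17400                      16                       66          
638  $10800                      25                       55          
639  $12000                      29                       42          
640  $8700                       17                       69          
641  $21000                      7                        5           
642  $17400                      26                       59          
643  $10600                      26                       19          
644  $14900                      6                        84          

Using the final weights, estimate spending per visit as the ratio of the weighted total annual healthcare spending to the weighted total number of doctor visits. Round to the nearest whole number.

787

Σ wᵢ·y = 14800×36 + 22400×30 + 17400×66 + 10800×55 + 12000×42 + 8700×69 + 21000×5 + 17400×59 + 10600×19 + 14900×84
  = 532800 + 672000 + 1148400 + 594000 + 504000 + 600300 + 105000 + 1026600 + 201400 + 1251600 = 6636100
Σ wᵢ·x = 9×36 + 24×30 + 16×66 + 25×55 + 29×42 + 17×69 + 7×5 + 26×59 + 26×19 + 6×84
  = 324 + 720 + 1056 + 1375 + 1218 + 1173 + 35 + 1534 + 494 + 504 = 8433
Ratio = 6636100 / 8433 = 786.92043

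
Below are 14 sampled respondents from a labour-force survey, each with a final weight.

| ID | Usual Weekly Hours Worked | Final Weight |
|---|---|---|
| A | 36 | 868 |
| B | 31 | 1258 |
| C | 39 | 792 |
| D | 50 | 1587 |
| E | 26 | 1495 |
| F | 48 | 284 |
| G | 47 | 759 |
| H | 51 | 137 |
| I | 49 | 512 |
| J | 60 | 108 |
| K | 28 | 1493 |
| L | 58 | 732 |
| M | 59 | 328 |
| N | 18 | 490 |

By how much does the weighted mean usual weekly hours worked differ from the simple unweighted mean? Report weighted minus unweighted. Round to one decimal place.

Unweighted sum = 600
Unweighted mean = 600 / 14 = 42.857143
Weighted sum = 419646
Sum of weights = 10843
Weighted mean = 419646 / 10843 = 38.70202
Difference (weighted minus unweighted) = -4.1551231

-4.2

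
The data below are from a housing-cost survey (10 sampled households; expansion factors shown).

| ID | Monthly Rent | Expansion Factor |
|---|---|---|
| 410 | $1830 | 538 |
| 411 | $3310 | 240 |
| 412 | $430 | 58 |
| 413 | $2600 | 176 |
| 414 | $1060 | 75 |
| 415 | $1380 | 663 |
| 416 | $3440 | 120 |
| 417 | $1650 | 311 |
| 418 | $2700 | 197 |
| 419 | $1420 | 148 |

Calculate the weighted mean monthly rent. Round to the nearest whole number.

Weighted sum = 4923930
Sum of weights = 538 + 240 + 58 + 176 + 75 + 663 + 120 + 311 + 197 + 148 = 2526
Weighted mean = 4923930 / 2526 = 1949.2993

1949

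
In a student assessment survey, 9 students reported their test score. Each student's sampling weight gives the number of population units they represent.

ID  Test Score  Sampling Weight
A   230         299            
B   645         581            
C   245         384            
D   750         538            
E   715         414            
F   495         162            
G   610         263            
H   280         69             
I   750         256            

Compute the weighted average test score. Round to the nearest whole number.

569

Weighted sum = 230×299 + 645×581 + 245×384 + 750×538 + 715×414 + 495×162 + 610×263 + 280×69 + 750×256
  = 68770 + 374745 + 94080 + 403500 + 296010 + 80190 + 160430 + 19320 + 192000 = 1689045
Sum of weights = 2966
Weighted mean = 1689045 / 2966 = 569.46898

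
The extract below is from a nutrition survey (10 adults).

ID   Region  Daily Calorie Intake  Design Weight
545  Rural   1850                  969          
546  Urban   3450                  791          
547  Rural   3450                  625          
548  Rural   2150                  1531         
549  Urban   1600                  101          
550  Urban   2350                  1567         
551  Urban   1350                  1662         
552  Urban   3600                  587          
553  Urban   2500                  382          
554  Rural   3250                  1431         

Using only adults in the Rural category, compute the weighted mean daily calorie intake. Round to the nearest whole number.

Rural rows: 545, 547, 548, 554
Weighted sum = 1850×969 + 3450×625 + 2150×1531 + 3250×1431
  = 1792650 + 2156250 + 3291650 + 4650750 = 11891300
Sum of weights = 969 + 625 + 1531 + 1431 = 4556
Weighted mean = 11891300 / 4556 = 2610.0307

2610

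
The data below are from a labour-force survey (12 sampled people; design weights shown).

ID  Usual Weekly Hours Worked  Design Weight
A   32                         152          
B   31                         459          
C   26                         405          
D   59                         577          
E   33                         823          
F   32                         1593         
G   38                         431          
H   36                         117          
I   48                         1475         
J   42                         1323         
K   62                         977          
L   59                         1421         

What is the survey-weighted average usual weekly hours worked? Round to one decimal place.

44.4

Weighted sum = 32×152 + 31×459 + 26×405 + 59×577 + 33×823 + 32×1593 + 38×431 + 36×117 + 48×1475 + 42×1323 + 62×977 + 59×1421
  = 4864 + 14229 + 10530 + 34043 + 27159 + 50976 + 16378 + 4212 + 70800 + 55566 + 60574 + 83839 = 433170
Sum of weights = 152 + 459 + 405 + 577 + 823 + 1593 + 431 + 117 + 1475 + 1323 + 977 + 1421 = 9753
Weighted mean = 433170 / 9753 = 44.414026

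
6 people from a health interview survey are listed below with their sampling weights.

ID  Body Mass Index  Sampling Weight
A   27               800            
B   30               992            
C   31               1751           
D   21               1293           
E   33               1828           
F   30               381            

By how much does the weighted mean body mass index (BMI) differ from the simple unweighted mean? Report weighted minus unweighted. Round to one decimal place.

Unweighted sum = 27 + 30 + 31 + 21 + 33 + 30 = 172
Unweighted mean = 172 / 6 = 28.666667
Weighted sum = 27×800 + 30×992 + 31×1751 + 21×1293 + 33×1828 + 30×381
  = 204548
Sum of weights = 800 + 992 + 1751 + 1293 + 1828 + 381 = 7045
Weighted mean = 204548 / 7045 = 29.034493
Difference (weighted minus unweighted) = 0.36782588

0.4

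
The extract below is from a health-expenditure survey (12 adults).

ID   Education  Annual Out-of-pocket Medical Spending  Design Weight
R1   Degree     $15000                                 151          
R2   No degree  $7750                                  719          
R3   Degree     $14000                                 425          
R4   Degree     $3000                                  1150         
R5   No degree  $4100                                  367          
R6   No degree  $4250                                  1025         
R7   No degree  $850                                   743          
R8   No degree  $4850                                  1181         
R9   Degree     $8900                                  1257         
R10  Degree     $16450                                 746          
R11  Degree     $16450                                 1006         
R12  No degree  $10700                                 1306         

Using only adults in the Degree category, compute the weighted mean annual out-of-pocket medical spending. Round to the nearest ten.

10910

Degree rows: R1, R3, R4, R9, R10, R11
Weighted sum = 15000×151 + 14000×425 + 3000×1150 + 8900×1257 + 16450×746 + 16450×1006
  = 2265000 + 5950000 + 3450000 + 11187300 + 12271700 + 16548700 = 51672700
Sum of weights = 4735
Weighted mean = 51672700 / 4735 = 10912.925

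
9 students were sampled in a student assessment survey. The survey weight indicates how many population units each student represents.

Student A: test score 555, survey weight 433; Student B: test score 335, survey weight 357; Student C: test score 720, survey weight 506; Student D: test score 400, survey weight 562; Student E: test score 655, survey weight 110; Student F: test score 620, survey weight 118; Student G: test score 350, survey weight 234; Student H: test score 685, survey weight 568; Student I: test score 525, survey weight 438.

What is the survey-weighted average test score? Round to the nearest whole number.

540

Weighted sum = 555×433 + 335×357 + 720×506 + 400×562 + 655×110 + 620×118 + 350×234 + 685×568 + 525×438
  = 1795170
Sum of weights = 433 + 357 + 506 + 562 + 110 + 118 + 234 + 568 + 438 = 3326
Weighted mean = 1795170 / 3326 = 539.73842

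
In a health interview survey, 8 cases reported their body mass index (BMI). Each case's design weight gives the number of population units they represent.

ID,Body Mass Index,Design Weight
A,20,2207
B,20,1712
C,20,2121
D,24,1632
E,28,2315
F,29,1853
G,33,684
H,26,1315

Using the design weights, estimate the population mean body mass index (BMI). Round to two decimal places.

24.23

Weighted sum = 20×2207 + 20×1712 + 20×2121 + 24×1632 + 28×2315 + 29×1853 + 33×684 + 26×1315
  = 44140 + 34240 + 42420 + 39168 + 64820 + 53737 + 22572 + 34190 = 335287
Sum of weights = 13839
Weighted mean = 335287 / 13839 = 24.22769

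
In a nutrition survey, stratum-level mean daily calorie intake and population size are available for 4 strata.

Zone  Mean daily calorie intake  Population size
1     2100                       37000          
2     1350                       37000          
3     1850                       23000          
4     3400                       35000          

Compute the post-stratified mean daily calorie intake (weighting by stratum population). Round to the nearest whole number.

2191

Σ Nₕ·x̄ₕ = 2100×37000 + 1350×37000 + 1850×23000 + 3400×35000
  = 77700000 + 49950000 + 42550000 + 119000000 = 289200000
Σ Nₕ = 37000 + 37000 + 23000 + 35000 = 132000
Overall mean = 289200000 / 132000 = 2190.9091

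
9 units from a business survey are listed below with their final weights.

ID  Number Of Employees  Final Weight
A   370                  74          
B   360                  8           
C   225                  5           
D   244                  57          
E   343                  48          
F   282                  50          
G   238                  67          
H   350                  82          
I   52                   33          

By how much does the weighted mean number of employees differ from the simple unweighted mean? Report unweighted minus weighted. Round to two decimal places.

-14.47

Unweighted sum = 370 + 360 + 225 + 244 + 343 + 282 + 238 + 350 + 52 = 2464
Unweighted mean = 2464 / 9 = 273.77778
Weighted sum = 370×74 + 360×8 + 225×5 + 244×57 + 343×48 + 282×50 + 238×67 + 350×82 + 52×33
  = 27380 + 2880 + 1125 + 13908 + 16464 + 14100 + 15946 + 28700 + 1716 = 122219
Sum of weights = 74 + 8 + 5 + 57 + 48 + 50 + 67 + 82 + 33 = 424
Weighted mean = 122219 / 424 = 288.25236
Difference (unweighted minus weighted) = -14.474581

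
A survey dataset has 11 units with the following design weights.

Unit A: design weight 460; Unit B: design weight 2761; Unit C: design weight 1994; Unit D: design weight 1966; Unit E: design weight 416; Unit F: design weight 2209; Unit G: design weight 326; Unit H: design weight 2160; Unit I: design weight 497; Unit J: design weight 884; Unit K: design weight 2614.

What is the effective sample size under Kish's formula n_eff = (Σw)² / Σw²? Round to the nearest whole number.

Σ wᵢ = 460 + 2761 + 1994 + 1966 + 416 + 2209 + 326 + 2160 + 497 + 884 + 2614 = 16287
Σ wᵢ² = 33361987
n_eff = 16287² / 33361987 = 265266369 / 33361987 = 7.9511562

8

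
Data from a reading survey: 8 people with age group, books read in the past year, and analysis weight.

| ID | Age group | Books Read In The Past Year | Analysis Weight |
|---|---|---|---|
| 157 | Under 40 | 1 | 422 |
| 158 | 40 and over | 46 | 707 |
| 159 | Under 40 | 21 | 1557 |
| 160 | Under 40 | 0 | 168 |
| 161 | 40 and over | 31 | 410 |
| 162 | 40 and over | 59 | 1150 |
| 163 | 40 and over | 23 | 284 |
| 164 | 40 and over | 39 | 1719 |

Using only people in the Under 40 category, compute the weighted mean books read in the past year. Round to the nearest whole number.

Under 40 rows: 157, 159, 160
Weighted sum = 1×422 + 21×1557 + 0×168
  = 422 + 32697 + 0 = 33119
Sum of weights = 422 + 1557 + 168 = 2147
Weighted mean = 33119 / 2147 = 15.42571

15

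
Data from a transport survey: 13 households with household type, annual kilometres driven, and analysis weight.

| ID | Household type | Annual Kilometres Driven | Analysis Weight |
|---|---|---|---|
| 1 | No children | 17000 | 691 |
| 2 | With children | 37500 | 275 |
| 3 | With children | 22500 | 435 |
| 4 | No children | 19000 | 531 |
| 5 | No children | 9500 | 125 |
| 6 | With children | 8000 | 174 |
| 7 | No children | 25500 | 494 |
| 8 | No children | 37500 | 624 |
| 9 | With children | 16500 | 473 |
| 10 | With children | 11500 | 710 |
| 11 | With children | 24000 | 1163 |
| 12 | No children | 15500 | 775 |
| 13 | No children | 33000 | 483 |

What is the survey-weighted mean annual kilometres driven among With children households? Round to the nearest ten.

With children rows: 2, 3, 6, 9, 10, 11
Weighted sum = 37500×275 + 22500×435 + 8000×174 + 16500×473 + 11500×710 + 24000×1163
  = 10312500 + 9787500 + 1392000 + 7804500 + 8165000 + 27912000 = 65373500
Sum of weights = 275 + 435 + 174 + 473 + 710 + 1163 = 3230
Weighted mean = 65373500 / 3230 = 20239.474

20240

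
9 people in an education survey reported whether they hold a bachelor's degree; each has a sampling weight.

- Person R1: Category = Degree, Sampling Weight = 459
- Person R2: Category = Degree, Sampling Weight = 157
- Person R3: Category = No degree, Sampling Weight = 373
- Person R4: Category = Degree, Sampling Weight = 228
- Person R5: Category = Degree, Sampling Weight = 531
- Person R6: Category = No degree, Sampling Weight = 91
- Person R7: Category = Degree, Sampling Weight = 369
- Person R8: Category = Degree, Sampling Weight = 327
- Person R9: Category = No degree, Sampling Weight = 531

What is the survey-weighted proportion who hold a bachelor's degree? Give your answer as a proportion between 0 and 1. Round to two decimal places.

0.68

Sum of weights for 'Degree' = 459 + 157 + 228 + 531 + 369 + 327 = 2071
Total weight = 459 + 157 + 373 + 228 + 531 + 91 + 369 + 327 + 531 = 3066
Weighted proportion = 2071 / 3066 = 0.67547293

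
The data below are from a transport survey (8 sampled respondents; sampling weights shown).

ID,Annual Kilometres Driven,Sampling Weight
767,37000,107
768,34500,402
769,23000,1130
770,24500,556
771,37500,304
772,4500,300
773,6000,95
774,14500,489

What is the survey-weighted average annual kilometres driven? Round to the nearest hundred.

Weighted sum = 37000×107 + 34500×402 + 23000×1130 + 24500×556 + 37500×304 + 4500×300 + 6000×95 + 14500×489
  = 3959000 + 13869000 + 25990000 + 13622000 + 11400000 + 1350000 + 570000 + 7090500 = 77850500
Sum of weights = 107 + 402 + 1130 + 556 + 304 + 300 + 95 + 489 = 3383
Weighted mean = 77850500 / 3383 = 23012.267

23000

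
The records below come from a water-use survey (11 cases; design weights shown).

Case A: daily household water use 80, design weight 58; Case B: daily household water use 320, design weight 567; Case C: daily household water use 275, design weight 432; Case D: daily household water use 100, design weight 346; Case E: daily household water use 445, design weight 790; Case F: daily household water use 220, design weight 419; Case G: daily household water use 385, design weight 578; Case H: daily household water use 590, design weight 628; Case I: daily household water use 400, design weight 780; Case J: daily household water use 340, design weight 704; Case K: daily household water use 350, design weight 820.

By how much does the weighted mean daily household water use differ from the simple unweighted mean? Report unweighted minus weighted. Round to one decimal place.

-43.1

Unweighted sum = 80 + 320 + 275 + 100 + 445 + 220 + 385 + 590 + 400 + 340 + 350 = 3505
Unweighted mean = 3505 / 11 = 318.63636
Weighted sum = 80×58 + 320×567 + 275×432 + 100×346 + 445×790 + 220×419 + 385×578 + 590×628 + 400×780 + 340×704 + 350×820
  = 2214620
Sum of weights = 58 + 567 + 432 + 346 + 790 + 419 + 578 + 628 + 780 + 704 + 820 = 6122
Weighted mean = 2214620 / 6122 = 361.74779
Difference (unweighted minus weighted) = -43.111431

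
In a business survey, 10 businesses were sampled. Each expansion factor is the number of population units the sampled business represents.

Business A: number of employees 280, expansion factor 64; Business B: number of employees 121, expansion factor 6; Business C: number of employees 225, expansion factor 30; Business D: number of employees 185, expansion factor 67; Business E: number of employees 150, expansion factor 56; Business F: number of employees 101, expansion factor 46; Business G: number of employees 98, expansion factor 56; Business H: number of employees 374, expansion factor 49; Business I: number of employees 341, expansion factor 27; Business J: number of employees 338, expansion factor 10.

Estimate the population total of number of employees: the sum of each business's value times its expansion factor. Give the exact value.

Weighted total = 87238

87238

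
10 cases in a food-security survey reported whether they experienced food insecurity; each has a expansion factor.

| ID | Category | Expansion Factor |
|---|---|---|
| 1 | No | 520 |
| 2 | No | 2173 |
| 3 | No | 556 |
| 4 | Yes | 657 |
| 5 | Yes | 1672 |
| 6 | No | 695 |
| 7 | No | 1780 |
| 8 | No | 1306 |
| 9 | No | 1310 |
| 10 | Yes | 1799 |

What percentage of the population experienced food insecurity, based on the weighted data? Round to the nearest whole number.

Sum of weights for 'Yes' = 657 + 1672 + 1799 = 4128
Total weight = 520 + 2173 + 556 + 657 + 1672 + 695 + 1780 + 1306 + 1310 + 1799 = 12468
Weighted proportion = 4128 / 12468 = 0.33108758 → 33.108758%

33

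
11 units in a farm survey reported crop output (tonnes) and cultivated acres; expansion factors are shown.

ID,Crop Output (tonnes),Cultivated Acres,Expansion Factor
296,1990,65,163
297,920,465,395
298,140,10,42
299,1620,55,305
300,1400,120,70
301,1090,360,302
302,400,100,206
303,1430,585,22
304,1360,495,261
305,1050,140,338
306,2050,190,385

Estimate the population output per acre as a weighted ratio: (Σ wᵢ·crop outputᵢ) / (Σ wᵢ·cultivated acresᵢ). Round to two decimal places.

5.28

Σ wᵢ·y = 1990×163 + 920×395 + 140×42 + 1620×305 + 1400×70 + 1090×302 + 400×206 + 1430×22 + 1360×261 + 1050×338 + 2050×385
  = 3227900
Σ wᵢ·x = 65×163 + 465×395 + 10×42 + 55×305 + 120×70 + 360×302 + 100×206 + 585×22 + 495×261 + 140×338 + 190×385
  = 10595 + 183675 + 420 + 16775 + 8400 + 108720 + 20600 + 12870 + 129195 + 47320 + 73150 = 611720
Ratio = 3227900 / 611720 = 5.2767606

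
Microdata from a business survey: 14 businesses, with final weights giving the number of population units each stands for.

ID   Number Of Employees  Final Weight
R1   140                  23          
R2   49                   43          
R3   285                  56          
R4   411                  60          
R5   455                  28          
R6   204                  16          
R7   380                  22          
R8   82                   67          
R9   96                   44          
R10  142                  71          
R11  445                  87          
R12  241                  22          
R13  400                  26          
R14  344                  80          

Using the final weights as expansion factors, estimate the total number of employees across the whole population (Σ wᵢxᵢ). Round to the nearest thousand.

Weighted total = 172048

172000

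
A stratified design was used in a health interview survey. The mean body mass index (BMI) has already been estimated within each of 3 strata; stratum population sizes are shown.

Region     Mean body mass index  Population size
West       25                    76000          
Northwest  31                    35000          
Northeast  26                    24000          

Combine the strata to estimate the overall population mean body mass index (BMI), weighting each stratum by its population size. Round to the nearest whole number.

27

Σ Nₕ·x̄ₕ = 25×76000 + 31×35000 + 26×24000
  = 1900000 + 1085000 + 624000 = 3609000
Σ Nₕ = 76000 + 35000 + 24000 = 135000
Overall mean = 3609000 / 135000 = 26.733333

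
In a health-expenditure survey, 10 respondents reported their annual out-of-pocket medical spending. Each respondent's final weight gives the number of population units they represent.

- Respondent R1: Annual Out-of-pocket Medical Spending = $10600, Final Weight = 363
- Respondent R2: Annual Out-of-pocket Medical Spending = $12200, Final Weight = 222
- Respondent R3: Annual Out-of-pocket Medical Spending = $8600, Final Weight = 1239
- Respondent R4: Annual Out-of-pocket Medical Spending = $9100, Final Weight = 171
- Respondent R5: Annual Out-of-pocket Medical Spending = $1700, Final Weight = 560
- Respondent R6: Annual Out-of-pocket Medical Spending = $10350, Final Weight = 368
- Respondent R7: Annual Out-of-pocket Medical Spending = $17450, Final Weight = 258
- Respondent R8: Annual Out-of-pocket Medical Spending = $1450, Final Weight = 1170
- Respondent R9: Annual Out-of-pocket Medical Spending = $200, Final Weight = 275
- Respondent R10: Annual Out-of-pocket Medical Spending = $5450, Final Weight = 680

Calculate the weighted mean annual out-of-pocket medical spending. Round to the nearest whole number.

Weighted sum = 10600×363 + 12200×222 + 8600×1239 + 9100×171 + 1700×560 + 10350×368 + 17450×258 + 1450×1170 + 200×275 + 5450×680
  = 3847800 + 2708400 + 10655400 + 1556100 + 952000 + 3808800 + 4502100 + 1696500 + 55000 + 3706000 = 33488100
Sum of weights = 363 + 222 + 1239 + 171 + 560 + 368 + 258 + 1170 + 275 + 680 = 5306
Weighted mean = 33488100 / 5306 = 6311.3645

6311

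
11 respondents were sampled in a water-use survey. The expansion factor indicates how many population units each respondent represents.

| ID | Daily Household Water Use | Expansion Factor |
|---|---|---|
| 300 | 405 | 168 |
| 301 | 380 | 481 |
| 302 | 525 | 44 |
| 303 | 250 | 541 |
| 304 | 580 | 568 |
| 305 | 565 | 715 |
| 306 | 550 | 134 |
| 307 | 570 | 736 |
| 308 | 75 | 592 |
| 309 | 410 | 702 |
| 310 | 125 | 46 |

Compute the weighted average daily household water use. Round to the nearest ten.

420

Weighted sum = 405×168 + 380×481 + 525×44 + 250×541 + 580×568 + 565×715 + 550×134 + 570×736 + 75×592 + 410×702 + 125×46
  = 68040 + 182780 + 23100 + 135250 + 329440 + 403975 + 73700 + 419520 + 44400 + 287820 + 5750 = 1973775
Sum of weights = 168 + 481 + 44 + 541 + 568 + 715 + 134 + 736 + 592 + 702 + 46 = 4727
Weighted mean = 1973775 / 4727 = 417.55342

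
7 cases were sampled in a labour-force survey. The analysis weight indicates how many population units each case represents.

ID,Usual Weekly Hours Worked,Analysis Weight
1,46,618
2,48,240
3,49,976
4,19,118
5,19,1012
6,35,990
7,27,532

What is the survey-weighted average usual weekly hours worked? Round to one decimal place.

Weighted sum = 46×618 + 48×240 + 49×976 + 19×118 + 19×1012 + 35×990 + 27×532
  = 28428 + 11520 + 47824 + 2242 + 19228 + 34650 + 14364 = 158256
Sum of weights = 618 + 240 + 976 + 118 + 1012 + 990 + 532 = 4486
Weighted mean = 158256 / 4486 = 35.277753

35.3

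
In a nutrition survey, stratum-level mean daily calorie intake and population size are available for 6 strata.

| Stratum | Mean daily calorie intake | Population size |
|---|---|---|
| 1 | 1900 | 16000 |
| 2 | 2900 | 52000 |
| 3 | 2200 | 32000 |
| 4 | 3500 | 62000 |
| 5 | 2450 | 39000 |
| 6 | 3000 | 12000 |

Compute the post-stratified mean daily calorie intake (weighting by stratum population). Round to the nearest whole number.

2818

Σ Nₕ·x̄ₕ = 1900×16000 + 2900×52000 + 2200×32000 + 3500×62000 + 2450×39000 + 3000×12000
  = 600150000
Σ Nₕ = 16000 + 52000 + 32000 + 62000 + 39000 + 12000 = 213000
Overall mean = 600150000 / 213000 = 2817.6056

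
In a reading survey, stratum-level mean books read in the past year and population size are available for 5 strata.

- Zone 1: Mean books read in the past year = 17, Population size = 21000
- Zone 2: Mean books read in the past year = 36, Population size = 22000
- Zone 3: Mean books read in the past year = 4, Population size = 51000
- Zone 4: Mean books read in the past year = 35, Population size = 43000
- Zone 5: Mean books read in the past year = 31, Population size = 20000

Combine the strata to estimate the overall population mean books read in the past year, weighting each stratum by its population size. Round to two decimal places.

Σ Nₕ·x̄ₕ = 17×21000 + 36×22000 + 4×51000 + 35×43000 + 31×20000
  = 357000 + 792000 + 204000 + 1505000 + 620000 = 3478000
Σ Nₕ = 21000 + 22000 + 51000 + 43000 + 20000 = 157000
Overall mean = 3478000 / 157000 = 22.152866

22.15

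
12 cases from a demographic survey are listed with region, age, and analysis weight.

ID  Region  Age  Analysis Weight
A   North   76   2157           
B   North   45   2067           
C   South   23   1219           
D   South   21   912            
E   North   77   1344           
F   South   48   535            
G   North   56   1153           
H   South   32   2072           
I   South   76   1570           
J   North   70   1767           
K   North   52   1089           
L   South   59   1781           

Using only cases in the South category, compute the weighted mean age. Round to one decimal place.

South rows: C, D, F, H, I, L
Weighted sum = 23×1219 + 21×912 + 48×535 + 32×2072 + 76×1570 + 59×1781
  = 28037 + 19152 + 25680 + 66304 + 119320 + 105079 = 363572
Sum of weights = 1219 + 912 + 535 + 2072 + 1570 + 1781 = 8089
Weighted mean = 363572 / 8089 = 44.946471

44.9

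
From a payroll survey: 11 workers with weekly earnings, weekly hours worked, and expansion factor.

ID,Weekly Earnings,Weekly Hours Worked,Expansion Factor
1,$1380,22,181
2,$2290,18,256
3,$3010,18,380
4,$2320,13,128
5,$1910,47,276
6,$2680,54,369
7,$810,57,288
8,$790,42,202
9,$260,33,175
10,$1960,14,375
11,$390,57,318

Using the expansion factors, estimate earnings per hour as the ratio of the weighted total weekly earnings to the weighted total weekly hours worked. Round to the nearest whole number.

49

Σ wᵢ·y = 1380×181 + 2290×256 + 3010×380 + 2320×128 + 1910×276 + 2680×369 + 810×288 + 790×202 + 260×175 + 1960×375 + 390×318
  = 249780 + 586240 + 1143800 + 296960 + 527160 + 988920 + 233280 + 159580 + 45500 + 735000 + 124020 = 5090240
Σ wᵢ·x = 22×181 + 18×256 + 18×380 + 13×128 + 47×276 + 54×369 + 57×288 + 42×202 + 33×175 + 14×375 + 57×318
  = 3982 + 4608 + 6840 + 1664 + 12972 + 19926 + 16416 + 8484 + 5775 + 5250 + 18126 = 104043
Ratio = 5090240 / 104043 = 48.924387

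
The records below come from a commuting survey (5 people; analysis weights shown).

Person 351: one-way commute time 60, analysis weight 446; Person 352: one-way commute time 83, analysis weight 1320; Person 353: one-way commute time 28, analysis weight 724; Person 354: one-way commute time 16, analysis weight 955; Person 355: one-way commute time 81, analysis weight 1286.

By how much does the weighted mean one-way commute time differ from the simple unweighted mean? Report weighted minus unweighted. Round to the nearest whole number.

5

Unweighted sum = 268
Unweighted mean = 268 / 5 = 53.6
Weighted sum = 60×446 + 83×1320 + 28×724 + 16×955 + 81×1286
  = 26760 + 109560 + 20272 + 15280 + 104166 = 276038
Sum of weights = 446 + 1320 + 724 + 955 + 1286 = 4731
Weighted mean = 276038 / 4731 = 58.34665
Difference (weighted minus unweighted) = 4.7466498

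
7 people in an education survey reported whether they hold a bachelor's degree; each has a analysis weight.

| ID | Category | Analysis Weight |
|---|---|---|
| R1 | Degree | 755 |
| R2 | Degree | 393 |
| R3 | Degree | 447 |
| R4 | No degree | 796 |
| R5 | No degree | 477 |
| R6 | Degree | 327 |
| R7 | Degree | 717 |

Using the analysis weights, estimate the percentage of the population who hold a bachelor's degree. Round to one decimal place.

67.5

Sum of weights for 'Degree' = 755 + 393 + 447 + 327 + 717 = 2639
Total weight = 755 + 393 + 447 + 796 + 477 + 327 + 717 = 3912
Weighted proportion = 2639 / 3912 = 0.674591 → 67.4591%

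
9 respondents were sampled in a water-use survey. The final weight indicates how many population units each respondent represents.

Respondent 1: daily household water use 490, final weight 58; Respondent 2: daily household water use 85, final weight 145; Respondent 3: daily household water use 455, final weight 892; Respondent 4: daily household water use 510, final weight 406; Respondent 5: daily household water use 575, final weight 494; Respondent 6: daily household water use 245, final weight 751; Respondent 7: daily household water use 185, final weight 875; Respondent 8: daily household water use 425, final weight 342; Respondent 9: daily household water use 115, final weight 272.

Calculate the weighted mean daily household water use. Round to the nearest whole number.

Weighted sum = 1460215
Sum of weights = 58 + 145 + 892 + 406 + 494 + 751 + 875 + 342 + 272 = 4235
Weighted mean = 1460215 / 4235 = 344.79693

345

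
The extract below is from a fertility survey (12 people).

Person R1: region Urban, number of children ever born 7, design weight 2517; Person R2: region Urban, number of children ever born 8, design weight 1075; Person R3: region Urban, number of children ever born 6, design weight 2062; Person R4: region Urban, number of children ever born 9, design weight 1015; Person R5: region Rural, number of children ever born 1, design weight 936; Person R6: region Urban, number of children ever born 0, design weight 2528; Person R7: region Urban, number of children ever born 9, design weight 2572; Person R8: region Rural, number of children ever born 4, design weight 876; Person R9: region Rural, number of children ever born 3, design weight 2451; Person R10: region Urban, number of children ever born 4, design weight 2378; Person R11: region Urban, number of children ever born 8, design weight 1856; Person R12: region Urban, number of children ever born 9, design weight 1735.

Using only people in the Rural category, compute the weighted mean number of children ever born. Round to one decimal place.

2.8

Rural rows: R5, R8, R9
Weighted sum = 1×936 + 4×876 + 3×2451
  = 11793
Sum of weights = 936 + 876 + 2451 = 4263
Weighted mean = 11793 / 4263 = 2.7663617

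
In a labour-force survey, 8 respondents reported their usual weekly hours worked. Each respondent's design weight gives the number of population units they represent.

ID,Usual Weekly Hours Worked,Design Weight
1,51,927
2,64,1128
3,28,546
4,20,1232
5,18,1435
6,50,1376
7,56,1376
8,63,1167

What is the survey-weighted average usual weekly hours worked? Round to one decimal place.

Weighted sum = 51×927 + 64×1128 + 28×546 + 20×1232 + 18×1435 + 50×1376 + 56×1376 + 63×1167
  = 47277 + 72192 + 15288 + 24640 + 25830 + 68800 + 77056 + 73521 = 404604
Sum of weights = 927 + 1128 + 546 + 1232 + 1435 + 1376 + 1376 + 1167 = 9187
Weighted mean = 404604 / 9187 = 44.040927

44.0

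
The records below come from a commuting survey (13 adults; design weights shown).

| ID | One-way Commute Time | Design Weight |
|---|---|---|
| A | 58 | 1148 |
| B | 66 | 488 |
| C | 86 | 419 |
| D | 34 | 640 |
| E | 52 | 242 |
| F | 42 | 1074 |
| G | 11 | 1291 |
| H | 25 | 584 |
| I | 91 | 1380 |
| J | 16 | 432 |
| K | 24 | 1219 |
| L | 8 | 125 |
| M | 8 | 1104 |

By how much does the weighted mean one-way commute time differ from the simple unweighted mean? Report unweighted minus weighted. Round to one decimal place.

Unweighted sum = 521
Unweighted mean = 521 / 13 = 40.076923
Weighted sum = 414659
Sum of weights = 10146
Weighted mean = 414659 / 10146 = 40.86921
Difference (unweighted minus weighted) = -0.79228646

-0.8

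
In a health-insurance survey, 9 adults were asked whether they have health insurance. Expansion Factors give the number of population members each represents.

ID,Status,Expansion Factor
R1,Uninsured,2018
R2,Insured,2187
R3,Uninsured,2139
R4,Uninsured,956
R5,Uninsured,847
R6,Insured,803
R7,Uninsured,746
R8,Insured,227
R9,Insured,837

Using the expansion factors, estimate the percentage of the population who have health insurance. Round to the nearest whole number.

Sum of weights for 'Insured' = 2187 + 803 + 227 + 837 = 4054
Total weight = 2018 + 2187 + 2139 + 956 + 847 + 803 + 746 + 227 + 837 = 10760
Weighted proportion = 4054 / 10760 = 0.3767658 → 37.67658%

38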